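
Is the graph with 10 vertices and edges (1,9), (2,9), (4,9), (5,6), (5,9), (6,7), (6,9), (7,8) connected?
No, it has 3 components: {1, 2, 4, 5, 6, 7, 8, 9}, {3}, {10}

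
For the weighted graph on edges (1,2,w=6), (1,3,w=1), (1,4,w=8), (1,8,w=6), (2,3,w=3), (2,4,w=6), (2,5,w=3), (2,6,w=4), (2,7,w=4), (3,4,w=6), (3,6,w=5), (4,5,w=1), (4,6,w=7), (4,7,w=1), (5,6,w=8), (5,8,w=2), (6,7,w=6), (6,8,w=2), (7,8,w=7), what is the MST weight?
13 (MST edges: (1,3,w=1), (2,3,w=3), (2,5,w=3), (4,5,w=1), (4,7,w=1), (5,8,w=2), (6,8,w=2); sum of weights 1 + 3 + 3 + 1 + 1 + 2 + 2 = 13)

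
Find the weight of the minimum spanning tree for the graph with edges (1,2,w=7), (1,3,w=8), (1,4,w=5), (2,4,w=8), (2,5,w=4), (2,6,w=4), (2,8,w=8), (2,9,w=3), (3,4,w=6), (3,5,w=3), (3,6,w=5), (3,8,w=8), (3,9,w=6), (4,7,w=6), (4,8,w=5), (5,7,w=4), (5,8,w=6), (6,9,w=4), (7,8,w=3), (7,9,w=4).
31 (MST edges: (1,4,w=5), (2,5,w=4), (2,6,w=4), (2,9,w=3), (3,5,w=3), (4,8,w=5), (5,7,w=4), (7,8,w=3); sum of weights 5 + 4 + 4 + 3 + 3 + 5 + 4 + 3 = 31)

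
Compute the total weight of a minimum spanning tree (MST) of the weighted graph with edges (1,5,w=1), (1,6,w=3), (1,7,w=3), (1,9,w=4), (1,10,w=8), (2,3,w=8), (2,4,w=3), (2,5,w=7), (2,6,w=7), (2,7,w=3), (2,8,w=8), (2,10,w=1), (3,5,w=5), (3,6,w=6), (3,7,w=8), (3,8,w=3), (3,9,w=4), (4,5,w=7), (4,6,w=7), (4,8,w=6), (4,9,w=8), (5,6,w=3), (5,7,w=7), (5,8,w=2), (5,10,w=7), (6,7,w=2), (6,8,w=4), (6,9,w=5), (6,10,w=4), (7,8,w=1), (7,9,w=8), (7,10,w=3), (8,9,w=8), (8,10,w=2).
19 (MST edges: (1,5,w=1), (1,9,w=4), (2,4,w=3), (2,10,w=1), (3,8,w=3), (5,8,w=2), (6,7,w=2), (7,8,w=1), (8,10,w=2); sum of weights 1 + 4 + 3 + 1 + 3 + 2 + 2 + 1 + 2 = 19)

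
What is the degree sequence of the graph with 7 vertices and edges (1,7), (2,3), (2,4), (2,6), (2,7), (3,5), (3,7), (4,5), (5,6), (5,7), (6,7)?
[5, 4, 4, 3, 3, 2, 1] (degrees: deg(1)=1, deg(2)=4, deg(3)=3, deg(4)=2, deg(5)=4, deg(6)=3, deg(7)=5)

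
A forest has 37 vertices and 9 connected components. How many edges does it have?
28 (Each of the 9 component trees on V_i vertices has V_i - 1 edges; summing gives V - C = 37 - 9 = 28)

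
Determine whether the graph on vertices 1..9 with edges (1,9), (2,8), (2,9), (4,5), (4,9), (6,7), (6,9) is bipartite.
Yes. Partition: {1, 2, 3, 4, 6}, {5, 7, 8, 9}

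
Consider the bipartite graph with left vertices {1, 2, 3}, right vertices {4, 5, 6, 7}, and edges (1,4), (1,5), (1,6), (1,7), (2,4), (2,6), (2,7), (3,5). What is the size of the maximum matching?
3 (matching: (1,7), (2,6), (3,5); upper bound min(|L|,|R|) = min(3,4) = 3)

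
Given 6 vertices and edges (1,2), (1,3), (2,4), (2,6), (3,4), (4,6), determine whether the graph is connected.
No, it has 2 components: {1, 2, 3, 4, 6}, {5}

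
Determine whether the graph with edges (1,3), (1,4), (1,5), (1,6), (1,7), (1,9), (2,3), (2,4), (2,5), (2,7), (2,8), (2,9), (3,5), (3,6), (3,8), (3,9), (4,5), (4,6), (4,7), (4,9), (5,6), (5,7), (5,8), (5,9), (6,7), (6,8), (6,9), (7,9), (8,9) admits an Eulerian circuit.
No (2 vertices have odd degree: {6, 8}; Eulerian circuit requires 0)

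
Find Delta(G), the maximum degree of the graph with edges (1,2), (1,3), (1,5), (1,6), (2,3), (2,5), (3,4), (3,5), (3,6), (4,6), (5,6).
5 (attained at vertex 3)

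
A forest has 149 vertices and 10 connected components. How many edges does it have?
139 (Each of the 10 component trees on V_i vertices has V_i - 1 edges; summing gives V - C = 149 - 10 = 139)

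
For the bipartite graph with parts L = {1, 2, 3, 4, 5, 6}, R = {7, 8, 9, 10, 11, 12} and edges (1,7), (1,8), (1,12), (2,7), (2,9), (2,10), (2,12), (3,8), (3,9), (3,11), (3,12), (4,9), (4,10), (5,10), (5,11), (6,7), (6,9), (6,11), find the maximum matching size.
6 (matching: (1,12), (2,10), (3,8), (4,9), (5,11), (6,7); upper bound min(|L|,|R|) = min(6,6) = 6)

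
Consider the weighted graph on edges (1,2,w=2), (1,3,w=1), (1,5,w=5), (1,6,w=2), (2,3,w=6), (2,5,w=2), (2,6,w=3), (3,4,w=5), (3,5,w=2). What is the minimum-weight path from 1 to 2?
2 (path: 1 -> 2; weights 2 = 2)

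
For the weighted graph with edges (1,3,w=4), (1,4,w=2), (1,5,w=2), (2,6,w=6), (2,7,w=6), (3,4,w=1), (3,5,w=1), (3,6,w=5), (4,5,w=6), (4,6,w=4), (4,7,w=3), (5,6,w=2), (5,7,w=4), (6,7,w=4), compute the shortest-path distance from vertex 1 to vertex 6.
4 (path: 1 -> 5 -> 6; weights 2 + 2 = 4)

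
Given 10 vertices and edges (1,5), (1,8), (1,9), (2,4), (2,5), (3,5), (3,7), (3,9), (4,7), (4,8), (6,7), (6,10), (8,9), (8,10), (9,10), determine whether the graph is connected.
Yes (BFS from 1 visits [1, 5, 8, 9, 2, 3, 4, 10, 7, 6] — all 10 vertices reached)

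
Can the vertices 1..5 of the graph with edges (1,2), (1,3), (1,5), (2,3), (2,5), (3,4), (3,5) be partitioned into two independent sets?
No (odd cycle of length 3: 2 -> 1 -> 3 -> 2)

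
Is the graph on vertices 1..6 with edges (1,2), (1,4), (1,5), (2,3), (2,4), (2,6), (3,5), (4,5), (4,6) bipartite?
No (odd cycle of length 3: 2 -> 1 -> 4 -> 2)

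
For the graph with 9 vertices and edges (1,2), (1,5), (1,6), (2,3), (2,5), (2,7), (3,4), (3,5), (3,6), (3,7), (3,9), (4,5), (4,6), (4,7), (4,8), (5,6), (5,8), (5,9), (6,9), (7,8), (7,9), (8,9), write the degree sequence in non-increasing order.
[7, 6, 5, 5, 5, 5, 4, 4, 3] (degrees: deg(1)=3, deg(2)=4, deg(3)=6, deg(4)=5, deg(5)=7, deg(6)=5, deg(7)=5, deg(8)=4, deg(9)=5)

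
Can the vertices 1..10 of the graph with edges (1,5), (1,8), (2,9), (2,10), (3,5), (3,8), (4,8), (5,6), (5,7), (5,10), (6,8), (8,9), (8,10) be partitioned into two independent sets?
Yes. Partition: {1, 3, 4, 6, 7, 9, 10}, {2, 5, 8}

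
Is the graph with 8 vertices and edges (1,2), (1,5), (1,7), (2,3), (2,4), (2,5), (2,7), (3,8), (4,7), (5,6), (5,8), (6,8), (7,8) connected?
Yes (BFS from 1 visits [1, 2, 5, 7, 3, 4, 6, 8] — all 8 vertices reached)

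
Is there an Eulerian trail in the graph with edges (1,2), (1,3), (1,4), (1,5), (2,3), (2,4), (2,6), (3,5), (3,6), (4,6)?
Yes (the graph is connected and exactly 2 vertices have odd degree: {4, 6}; any Eulerian path must start and end at those)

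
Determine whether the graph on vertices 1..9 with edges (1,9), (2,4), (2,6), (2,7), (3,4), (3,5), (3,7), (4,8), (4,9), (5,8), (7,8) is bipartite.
Yes. Partition: {1, 4, 5, 6, 7}, {2, 3, 8, 9}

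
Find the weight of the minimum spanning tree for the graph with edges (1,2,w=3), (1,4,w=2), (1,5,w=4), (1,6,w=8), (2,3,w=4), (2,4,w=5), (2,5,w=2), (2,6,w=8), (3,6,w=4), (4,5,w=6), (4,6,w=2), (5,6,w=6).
13 (MST edges: (1,2,w=3), (1,4,w=2), (2,3,w=4), (2,5,w=2), (4,6,w=2); sum of weights 3 + 2 + 4 + 2 + 2 = 13)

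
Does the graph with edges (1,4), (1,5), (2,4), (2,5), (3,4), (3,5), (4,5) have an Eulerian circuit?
Yes (the graph is connected and all 5 vertices have even degree)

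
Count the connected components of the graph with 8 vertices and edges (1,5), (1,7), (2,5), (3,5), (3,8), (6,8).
2 (components: {1, 2, 3, 5, 6, 7, 8}, {4})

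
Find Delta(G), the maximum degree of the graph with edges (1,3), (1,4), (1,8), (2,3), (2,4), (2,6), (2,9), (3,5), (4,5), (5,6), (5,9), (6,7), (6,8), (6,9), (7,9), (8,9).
5 (attained at vertices 6, 9)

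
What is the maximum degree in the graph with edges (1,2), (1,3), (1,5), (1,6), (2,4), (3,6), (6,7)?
4 (attained at vertex 1)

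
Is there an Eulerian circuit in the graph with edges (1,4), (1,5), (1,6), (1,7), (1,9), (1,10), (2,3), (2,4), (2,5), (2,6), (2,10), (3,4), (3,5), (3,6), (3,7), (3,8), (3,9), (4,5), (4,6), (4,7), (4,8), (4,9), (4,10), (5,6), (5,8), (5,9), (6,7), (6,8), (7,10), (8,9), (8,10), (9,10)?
No (6 vertices have odd degree: {2, 3, 4, 5, 6, 7}; Eulerian circuit requires 0)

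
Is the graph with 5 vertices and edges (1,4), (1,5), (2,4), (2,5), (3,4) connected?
Yes (BFS from 1 visits [1, 4, 5, 2, 3] — all 5 vertices reached)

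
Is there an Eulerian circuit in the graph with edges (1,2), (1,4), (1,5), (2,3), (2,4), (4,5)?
No (4 vertices have odd degree: {1, 2, 3, 4}; Eulerian circuit requires 0)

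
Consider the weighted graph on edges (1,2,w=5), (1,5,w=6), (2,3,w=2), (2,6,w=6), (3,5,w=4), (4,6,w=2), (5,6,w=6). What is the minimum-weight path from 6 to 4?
2 (path: 6 -> 4; weights 2 = 2)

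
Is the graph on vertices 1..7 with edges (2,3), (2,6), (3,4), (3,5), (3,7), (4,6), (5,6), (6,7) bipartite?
Yes. Partition: {1, 2, 4, 5, 7}, {3, 6}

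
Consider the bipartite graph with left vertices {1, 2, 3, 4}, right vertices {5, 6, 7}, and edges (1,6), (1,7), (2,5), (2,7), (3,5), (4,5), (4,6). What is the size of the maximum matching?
3 (matching: (1,7), (2,5), (4,6); upper bound min(|L|,|R|) = min(4,3) = 3)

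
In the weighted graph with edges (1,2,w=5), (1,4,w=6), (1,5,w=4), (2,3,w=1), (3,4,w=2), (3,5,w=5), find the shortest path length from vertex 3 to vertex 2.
1 (path: 3 -> 2; weights 1 = 1)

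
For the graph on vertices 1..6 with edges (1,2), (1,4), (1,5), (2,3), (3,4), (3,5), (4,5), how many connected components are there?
2 (components: {1, 2, 3, 4, 5}, {6})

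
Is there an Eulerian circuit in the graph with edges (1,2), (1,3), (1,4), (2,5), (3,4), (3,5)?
No (2 vertices have odd degree: {1, 3}; Eulerian circuit requires 0)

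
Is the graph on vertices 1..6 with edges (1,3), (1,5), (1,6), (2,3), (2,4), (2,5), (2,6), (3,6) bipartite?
No (odd cycle of length 3: 6 -> 1 -> 3 -> 6)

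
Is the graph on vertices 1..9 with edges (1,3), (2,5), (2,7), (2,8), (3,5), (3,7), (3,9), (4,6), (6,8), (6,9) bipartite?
Yes. Partition: {1, 4, 5, 7, 8, 9}, {2, 3, 6}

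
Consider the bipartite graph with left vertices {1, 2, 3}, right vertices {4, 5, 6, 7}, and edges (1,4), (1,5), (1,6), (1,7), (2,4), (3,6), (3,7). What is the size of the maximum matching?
3 (matching: (1,7), (2,4), (3,6); upper bound min(|L|,|R|) = min(3,4) = 3)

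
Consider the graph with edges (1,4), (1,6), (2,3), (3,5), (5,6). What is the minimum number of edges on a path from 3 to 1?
3 (path: 3 -> 5 -> 6 -> 1, 3 edges)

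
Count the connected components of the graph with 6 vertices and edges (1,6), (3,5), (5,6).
3 (components: {1, 3, 5, 6}, {2}, {4})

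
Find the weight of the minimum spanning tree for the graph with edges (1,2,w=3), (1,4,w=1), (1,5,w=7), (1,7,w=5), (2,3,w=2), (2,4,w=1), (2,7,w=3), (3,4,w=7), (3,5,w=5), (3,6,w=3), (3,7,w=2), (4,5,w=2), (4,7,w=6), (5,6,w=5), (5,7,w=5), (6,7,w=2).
10 (MST edges: (1,4,w=1), (2,3,w=2), (2,4,w=1), (3,7,w=2), (4,5,w=2), (6,7,w=2); sum of weights 1 + 2 + 1 + 2 + 2 + 2 = 10)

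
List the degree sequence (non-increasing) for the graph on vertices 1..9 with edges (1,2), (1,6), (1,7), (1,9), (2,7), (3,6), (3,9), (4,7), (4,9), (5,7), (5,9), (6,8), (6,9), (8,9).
[6, 4, 4, 4, 2, 2, 2, 2, 2] (degrees: deg(1)=4, deg(2)=2, deg(3)=2, deg(4)=2, deg(5)=2, deg(6)=4, deg(7)=4, deg(8)=2, deg(9)=6)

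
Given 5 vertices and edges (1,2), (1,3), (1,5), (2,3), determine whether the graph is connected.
No, it has 2 components: {1, 2, 3, 5}, {4}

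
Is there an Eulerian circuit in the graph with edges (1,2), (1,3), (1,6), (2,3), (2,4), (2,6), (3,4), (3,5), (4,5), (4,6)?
No (2 vertices have odd degree: {1, 6}; Eulerian circuit requires 0)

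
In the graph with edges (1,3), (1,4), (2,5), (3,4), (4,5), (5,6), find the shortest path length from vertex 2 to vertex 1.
3 (path: 2 -> 5 -> 4 -> 1, 3 edges)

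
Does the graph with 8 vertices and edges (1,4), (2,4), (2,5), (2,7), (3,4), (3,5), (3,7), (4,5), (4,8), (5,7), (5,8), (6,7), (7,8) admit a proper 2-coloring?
No (odd cycle of length 3: 8 -> 4 -> 5 -> 8)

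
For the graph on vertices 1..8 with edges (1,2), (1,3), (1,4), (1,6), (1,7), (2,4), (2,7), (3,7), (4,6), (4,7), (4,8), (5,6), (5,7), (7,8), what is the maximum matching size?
4 (matching: (1,3), (2,7), (4,8), (5,6); upper bound floor(n/2) = floor(8/2) = 4)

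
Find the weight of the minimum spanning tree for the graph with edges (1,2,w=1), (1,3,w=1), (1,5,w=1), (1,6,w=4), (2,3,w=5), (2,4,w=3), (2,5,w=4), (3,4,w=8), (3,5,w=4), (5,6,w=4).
10 (MST edges: (1,2,w=1), (1,3,w=1), (1,5,w=1), (1,6,w=4), (2,4,w=3); sum of weights 1 + 1 + 1 + 4 + 3 = 10)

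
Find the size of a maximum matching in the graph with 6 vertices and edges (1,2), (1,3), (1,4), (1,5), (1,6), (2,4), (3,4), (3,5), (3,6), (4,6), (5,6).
3 (matching: (1,6), (2,4), (3,5); upper bound floor(n/2) = floor(6/2) = 3)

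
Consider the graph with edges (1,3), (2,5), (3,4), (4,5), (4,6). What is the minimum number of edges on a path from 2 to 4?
2 (path: 2 -> 5 -> 4, 2 edges)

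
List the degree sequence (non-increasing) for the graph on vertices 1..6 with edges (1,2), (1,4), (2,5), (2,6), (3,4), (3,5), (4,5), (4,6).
[4, 3, 3, 2, 2, 2] (degrees: deg(1)=2, deg(2)=3, deg(3)=2, deg(4)=4, deg(5)=3, deg(6)=2)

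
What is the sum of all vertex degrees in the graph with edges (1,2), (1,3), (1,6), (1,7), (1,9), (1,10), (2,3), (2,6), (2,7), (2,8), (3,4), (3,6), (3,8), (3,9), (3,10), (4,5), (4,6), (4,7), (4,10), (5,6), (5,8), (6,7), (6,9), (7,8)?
48 (handshake: sum of degrees = 2|E| = 2 x 24 = 48)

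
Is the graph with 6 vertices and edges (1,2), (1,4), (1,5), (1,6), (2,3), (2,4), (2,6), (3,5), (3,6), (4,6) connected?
Yes (BFS from 1 visits [1, 2, 4, 5, 6, 3] — all 6 vertices reached)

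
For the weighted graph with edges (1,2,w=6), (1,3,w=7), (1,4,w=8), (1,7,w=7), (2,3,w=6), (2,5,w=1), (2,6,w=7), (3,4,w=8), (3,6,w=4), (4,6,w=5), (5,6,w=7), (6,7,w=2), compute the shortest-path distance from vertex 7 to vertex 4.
7 (path: 7 -> 6 -> 4; weights 2 + 5 = 7)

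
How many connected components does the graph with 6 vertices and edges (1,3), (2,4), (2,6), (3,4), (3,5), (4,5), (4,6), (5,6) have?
1 (components: {1, 2, 3, 4, 5, 6})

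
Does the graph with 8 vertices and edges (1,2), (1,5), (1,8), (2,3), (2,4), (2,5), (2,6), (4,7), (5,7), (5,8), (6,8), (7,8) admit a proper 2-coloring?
No (odd cycle of length 3: 5 -> 1 -> 2 -> 5)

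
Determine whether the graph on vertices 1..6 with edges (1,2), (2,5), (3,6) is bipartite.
Yes. Partition: {1, 3, 4, 5}, {2, 6}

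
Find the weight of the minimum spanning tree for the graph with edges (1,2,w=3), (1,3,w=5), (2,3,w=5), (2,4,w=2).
10 (MST edges: (1,2,w=3), (1,3,w=5), (2,4,w=2); sum of weights 3 + 5 + 2 = 10)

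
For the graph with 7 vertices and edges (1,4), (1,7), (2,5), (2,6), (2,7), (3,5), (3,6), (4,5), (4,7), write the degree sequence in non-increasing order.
[3, 3, 3, 3, 2, 2, 2] (degrees: deg(1)=2, deg(2)=3, deg(3)=2, deg(4)=3, deg(5)=3, deg(6)=2, deg(7)=3)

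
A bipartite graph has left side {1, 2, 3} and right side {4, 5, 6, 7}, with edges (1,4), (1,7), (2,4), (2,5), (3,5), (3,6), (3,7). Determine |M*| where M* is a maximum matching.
3 (matching: (1,7), (2,5), (3,6); upper bound min(|L|,|R|) = min(3,4) = 3)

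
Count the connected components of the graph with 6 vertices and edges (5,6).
5 (components: {1}, {2}, {3}, {4}, {5, 6})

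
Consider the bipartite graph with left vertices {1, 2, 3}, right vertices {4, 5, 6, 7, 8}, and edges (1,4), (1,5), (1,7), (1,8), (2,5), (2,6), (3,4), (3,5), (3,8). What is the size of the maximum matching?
3 (matching: (1,7), (2,6), (3,8); upper bound min(|L|,|R|) = min(3,5) = 3)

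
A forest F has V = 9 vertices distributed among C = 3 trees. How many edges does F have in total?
6 (Each of the 3 component trees on V_i vertices has V_i - 1 edges; summing gives V - C = 9 - 3 = 6)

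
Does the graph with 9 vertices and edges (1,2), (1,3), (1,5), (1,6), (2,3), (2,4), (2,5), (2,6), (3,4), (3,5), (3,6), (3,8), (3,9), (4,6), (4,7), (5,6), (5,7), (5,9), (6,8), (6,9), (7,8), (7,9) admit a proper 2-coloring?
No (odd cycle of length 3: 5 -> 1 -> 6 -> 5)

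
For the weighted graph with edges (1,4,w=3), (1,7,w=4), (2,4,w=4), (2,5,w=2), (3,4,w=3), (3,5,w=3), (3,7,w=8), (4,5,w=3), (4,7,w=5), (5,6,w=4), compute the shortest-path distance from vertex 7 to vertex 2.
9 (path: 7 -> 4 -> 2; weights 5 + 4 = 9)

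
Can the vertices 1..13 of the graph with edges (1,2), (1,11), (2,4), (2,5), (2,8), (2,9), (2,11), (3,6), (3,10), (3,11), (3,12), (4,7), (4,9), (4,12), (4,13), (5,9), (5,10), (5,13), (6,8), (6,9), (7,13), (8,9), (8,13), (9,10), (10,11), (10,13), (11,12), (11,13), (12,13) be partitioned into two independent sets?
No (odd cycle of length 3: 11 -> 1 -> 2 -> 11)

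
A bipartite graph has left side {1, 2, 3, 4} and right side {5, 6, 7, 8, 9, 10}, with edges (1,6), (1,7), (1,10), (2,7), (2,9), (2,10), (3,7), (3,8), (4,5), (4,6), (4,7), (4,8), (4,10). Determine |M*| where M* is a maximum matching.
4 (matching: (1,10), (2,9), (3,8), (4,7); upper bound min(|L|,|R|) = min(4,6) = 4)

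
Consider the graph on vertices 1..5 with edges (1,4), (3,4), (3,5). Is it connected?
No, it has 2 components: {1, 3, 4, 5}, {2}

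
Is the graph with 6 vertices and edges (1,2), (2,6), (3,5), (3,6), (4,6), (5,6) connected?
Yes (BFS from 1 visits [1, 2, 6, 3, 4, 5] — all 6 vertices reached)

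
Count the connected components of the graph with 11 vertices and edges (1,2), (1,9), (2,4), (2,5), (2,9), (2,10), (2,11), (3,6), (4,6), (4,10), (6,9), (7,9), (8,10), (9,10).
1 (components: {1, 2, 3, 4, 5, 6, 7, 8, 9, 10, 11})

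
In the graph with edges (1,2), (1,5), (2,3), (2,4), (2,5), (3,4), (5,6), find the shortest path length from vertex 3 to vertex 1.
2 (path: 3 -> 2 -> 1, 2 edges)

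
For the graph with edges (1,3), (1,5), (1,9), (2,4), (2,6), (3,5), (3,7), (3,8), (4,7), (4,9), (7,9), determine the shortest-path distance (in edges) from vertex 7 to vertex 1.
2 (path: 7 -> 9 -> 1, 2 edges)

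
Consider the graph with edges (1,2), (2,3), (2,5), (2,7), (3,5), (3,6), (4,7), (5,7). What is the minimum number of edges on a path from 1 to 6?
3 (path: 1 -> 2 -> 3 -> 6, 3 edges)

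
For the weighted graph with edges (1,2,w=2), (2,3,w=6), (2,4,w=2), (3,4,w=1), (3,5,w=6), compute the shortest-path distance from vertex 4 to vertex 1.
4 (path: 4 -> 2 -> 1; weights 2 + 2 = 4)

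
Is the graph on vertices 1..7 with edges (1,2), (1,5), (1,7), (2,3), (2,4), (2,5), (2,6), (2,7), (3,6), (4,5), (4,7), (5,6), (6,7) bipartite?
No (odd cycle of length 3: 7 -> 1 -> 2 -> 7)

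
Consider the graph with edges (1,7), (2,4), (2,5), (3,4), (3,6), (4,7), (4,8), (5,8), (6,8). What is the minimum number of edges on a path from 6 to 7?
3 (path: 6 -> 3 -> 4 -> 7, 3 edges)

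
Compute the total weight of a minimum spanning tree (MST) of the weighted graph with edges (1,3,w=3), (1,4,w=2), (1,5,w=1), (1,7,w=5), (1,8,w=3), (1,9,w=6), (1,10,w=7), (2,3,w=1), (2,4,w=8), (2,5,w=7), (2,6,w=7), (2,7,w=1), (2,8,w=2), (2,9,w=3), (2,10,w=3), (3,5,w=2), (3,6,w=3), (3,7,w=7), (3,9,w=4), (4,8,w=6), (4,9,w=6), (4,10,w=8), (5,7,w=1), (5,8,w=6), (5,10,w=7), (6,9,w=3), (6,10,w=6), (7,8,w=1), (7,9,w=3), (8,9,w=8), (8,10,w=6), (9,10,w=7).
16 (MST edges: (1,4,w=2), (1,5,w=1), (2,3,w=1), (2,7,w=1), (2,9,w=3), (2,10,w=3), (3,6,w=3), (5,7,w=1), (7,8,w=1); sum of weights 2 + 1 + 1 + 1 + 3 + 3 + 3 + 1 + 1 = 16)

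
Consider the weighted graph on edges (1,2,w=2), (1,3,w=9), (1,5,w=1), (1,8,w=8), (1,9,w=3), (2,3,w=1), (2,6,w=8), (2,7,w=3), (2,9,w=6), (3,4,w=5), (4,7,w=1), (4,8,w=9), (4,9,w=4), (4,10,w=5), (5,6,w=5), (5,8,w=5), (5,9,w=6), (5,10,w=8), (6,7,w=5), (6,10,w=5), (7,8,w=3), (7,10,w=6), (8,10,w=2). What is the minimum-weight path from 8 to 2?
6 (path: 8 -> 7 -> 2; weights 3 + 3 = 6)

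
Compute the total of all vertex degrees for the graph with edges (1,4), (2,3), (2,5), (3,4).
8 (handshake: sum of degrees = 2|E| = 2 x 4 = 8)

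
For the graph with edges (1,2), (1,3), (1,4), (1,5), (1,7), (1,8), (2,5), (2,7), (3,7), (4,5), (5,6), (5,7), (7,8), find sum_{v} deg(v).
26 (handshake: sum of degrees = 2|E| = 2 x 13 = 26)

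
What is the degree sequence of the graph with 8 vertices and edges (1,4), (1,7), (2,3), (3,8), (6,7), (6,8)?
[2, 2, 2, 2, 2, 1, 1, 0] (degrees: deg(1)=2, deg(2)=1, deg(3)=2, deg(4)=1, deg(5)=0, deg(6)=2, deg(7)=2, deg(8)=2)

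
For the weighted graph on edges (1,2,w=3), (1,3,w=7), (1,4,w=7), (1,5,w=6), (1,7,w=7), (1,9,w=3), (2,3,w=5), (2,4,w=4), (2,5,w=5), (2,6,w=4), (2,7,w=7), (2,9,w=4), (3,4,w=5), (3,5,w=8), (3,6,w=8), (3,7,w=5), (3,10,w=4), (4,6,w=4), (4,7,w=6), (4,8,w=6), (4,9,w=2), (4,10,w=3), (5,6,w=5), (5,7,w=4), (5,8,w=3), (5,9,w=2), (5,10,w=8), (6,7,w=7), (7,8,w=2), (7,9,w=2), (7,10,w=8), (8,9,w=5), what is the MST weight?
25 (MST edges: (1,2,w=3), (1,9,w=3), (2,6,w=4), (3,10,w=4), (4,9,w=2), (4,10,w=3), (5,9,w=2), (7,8,w=2), (7,9,w=2); sum of weights 3 + 3 + 4 + 4 + 2 + 3 + 2 + 2 + 2 = 25)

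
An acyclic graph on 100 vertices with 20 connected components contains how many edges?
80 (Each of the 20 component trees on V_i vertices has V_i - 1 edges; summing gives V - C = 100 - 20 = 80)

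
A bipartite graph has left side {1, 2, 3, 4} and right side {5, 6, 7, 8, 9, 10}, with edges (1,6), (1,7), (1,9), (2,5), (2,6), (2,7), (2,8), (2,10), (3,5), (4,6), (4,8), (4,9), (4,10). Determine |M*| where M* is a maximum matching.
4 (matching: (1,9), (2,10), (3,5), (4,8); upper bound min(|L|,|R|) = min(4,6) = 4)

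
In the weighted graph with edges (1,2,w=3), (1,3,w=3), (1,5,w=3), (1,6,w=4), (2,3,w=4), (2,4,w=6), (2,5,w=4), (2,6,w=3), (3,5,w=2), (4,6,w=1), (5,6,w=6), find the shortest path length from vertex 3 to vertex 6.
7 (path: 3 -> 1 -> 6; weights 3 + 4 = 7)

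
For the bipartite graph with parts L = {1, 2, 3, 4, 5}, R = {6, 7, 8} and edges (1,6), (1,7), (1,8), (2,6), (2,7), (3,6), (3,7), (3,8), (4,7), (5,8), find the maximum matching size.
3 (matching: (1,8), (2,7), (3,6); upper bound min(|L|,|R|) = min(5,3) = 3)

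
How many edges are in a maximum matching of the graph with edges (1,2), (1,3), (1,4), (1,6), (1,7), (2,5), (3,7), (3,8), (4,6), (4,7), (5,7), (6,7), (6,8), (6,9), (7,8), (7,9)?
4 (matching: (1,6), (2,5), (3,8), (7,9); upper bound floor(n/2) = floor(9/2) = 4)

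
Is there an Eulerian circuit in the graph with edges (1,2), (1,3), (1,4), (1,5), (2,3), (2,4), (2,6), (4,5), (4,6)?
Yes (the graph is connected and all 6 vertices have even degree)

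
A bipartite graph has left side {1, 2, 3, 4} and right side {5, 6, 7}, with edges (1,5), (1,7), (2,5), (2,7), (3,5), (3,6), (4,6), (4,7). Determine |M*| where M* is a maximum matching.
3 (matching: (1,7), (2,5), (3,6); upper bound min(|L|,|R|) = min(4,3) = 3)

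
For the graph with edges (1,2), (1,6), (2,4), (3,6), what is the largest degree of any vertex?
2 (attained at vertices 1, 2, 6)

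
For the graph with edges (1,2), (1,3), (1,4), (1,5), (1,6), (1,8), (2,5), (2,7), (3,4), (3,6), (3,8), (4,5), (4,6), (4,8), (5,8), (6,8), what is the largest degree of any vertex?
6 (attained at vertex 1)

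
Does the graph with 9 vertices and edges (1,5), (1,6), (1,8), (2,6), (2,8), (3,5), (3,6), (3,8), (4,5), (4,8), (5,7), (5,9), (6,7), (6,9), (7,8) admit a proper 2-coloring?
Yes. Partition: {1, 2, 3, 4, 7, 9}, {5, 6, 8}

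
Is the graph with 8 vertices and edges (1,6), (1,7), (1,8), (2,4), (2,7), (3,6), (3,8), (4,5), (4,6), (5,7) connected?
Yes (BFS from 1 visits [1, 6, 7, 8, 3, 4, 2, 5] — all 8 vertices reached)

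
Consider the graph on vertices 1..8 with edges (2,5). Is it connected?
No, it has 7 components: {1}, {2, 5}, {3}, {4}, {6}, {7}, {8}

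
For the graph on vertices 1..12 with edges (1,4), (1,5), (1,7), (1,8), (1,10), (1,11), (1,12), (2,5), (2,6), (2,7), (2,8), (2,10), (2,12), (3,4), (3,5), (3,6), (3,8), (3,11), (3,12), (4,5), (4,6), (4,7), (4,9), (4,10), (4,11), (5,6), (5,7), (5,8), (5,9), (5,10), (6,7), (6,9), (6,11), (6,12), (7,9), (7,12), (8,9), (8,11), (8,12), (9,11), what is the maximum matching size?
6 (matching: (1,12), (2,10), (3,8), (4,5), (6,11), (7,9); upper bound floor(n/2) = floor(12/2) = 6)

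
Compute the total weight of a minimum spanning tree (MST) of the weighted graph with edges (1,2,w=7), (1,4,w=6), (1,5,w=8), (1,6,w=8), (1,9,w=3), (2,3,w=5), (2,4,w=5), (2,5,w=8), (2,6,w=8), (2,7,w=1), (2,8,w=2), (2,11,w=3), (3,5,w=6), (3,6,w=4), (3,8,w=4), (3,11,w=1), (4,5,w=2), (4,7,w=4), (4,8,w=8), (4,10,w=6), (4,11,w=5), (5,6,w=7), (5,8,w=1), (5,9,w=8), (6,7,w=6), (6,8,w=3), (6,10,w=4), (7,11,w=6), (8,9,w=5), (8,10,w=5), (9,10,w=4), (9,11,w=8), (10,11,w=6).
24 (MST edges: (1,9,w=3), (2,7,w=1), (2,8,w=2), (2,11,w=3), (3,11,w=1), (4,5,w=2), (5,8,w=1), (6,8,w=3), (6,10,w=4), (9,10,w=4); sum of weights 3 + 1 + 2 + 3 + 1 + 2 + 1 + 3 + 4 + 4 = 24)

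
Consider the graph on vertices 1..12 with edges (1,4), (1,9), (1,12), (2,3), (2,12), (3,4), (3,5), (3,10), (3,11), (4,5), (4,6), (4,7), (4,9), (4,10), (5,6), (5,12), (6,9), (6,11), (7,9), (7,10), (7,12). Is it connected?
No, it has 2 components: {1, 2, 3, 4, 5, 6, 7, 9, 10, 11, 12}, {8}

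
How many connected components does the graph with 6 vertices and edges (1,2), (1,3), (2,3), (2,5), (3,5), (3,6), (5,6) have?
2 (components: {1, 2, 3, 5, 6}, {4})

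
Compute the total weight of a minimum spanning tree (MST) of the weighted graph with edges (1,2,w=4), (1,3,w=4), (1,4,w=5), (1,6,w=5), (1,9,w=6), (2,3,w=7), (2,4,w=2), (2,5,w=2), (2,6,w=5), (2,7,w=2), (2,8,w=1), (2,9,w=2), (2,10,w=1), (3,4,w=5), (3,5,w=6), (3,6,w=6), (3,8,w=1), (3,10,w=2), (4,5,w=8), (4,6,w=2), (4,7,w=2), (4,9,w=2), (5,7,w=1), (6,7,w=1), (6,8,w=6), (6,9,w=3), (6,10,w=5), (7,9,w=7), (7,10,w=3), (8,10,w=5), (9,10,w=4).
15 (MST edges: (1,2,w=4), (2,4,w=2), (2,5,w=2), (2,8,w=1), (2,9,w=2), (2,10,w=1), (3,8,w=1), (5,7,w=1), (6,7,w=1); sum of weights 4 + 2 + 2 + 1 + 2 + 1 + 1 + 1 + 1 = 15)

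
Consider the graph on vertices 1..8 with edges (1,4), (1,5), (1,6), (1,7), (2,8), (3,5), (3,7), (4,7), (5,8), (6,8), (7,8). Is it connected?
Yes (BFS from 1 visits [1, 4, 5, 6, 7, 3, 8, 2] — all 8 vertices reached)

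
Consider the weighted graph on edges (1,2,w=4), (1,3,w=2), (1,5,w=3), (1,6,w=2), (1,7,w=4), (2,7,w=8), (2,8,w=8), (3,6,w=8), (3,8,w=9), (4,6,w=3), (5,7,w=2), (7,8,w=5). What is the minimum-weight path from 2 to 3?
6 (path: 2 -> 1 -> 3; weights 4 + 2 = 6)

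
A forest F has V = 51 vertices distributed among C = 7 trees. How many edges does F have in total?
44 (Each of the 7 component trees on V_i vertices has V_i - 1 edges; summing gives V - C = 51 - 7 = 44)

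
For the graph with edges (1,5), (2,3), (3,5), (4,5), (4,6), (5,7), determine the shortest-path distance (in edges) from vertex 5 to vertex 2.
2 (path: 5 -> 3 -> 2, 2 edges)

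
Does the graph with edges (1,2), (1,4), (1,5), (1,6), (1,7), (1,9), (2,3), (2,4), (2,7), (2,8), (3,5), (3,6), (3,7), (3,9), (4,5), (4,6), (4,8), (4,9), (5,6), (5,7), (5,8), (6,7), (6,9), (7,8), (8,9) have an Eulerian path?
No (4 vertices have odd degree: {2, 3, 8, 9}; Eulerian path requires 0 or 2)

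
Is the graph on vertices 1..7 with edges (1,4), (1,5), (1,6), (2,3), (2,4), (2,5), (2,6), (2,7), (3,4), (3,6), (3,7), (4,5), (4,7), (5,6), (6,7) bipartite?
No (odd cycle of length 3: 6 -> 1 -> 5 -> 6)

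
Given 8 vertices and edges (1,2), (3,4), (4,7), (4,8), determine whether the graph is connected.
No, it has 4 components: {1, 2}, {3, 4, 7, 8}, {5}, {6}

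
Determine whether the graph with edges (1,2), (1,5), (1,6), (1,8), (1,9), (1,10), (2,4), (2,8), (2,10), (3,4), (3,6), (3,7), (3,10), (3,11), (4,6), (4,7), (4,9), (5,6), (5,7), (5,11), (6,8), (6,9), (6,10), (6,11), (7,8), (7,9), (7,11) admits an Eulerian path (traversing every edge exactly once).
Yes (the graph is connected and exactly 2 vertices have odd degree: {3, 4}; any Eulerian path must start and end at those)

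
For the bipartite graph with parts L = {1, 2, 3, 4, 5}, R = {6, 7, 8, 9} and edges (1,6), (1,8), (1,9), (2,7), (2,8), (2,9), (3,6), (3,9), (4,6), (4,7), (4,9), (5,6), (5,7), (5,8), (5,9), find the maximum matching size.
4 (matching: (1,9), (2,8), (3,6), (4,7); upper bound min(|L|,|R|) = min(5,4) = 4)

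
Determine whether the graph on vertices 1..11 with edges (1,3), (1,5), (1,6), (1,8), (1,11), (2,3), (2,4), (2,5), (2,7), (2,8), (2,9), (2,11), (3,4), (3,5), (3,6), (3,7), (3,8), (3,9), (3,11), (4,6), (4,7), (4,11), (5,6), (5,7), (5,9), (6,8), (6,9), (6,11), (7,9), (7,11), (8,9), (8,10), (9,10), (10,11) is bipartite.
No (odd cycle of length 3: 5 -> 1 -> 6 -> 5)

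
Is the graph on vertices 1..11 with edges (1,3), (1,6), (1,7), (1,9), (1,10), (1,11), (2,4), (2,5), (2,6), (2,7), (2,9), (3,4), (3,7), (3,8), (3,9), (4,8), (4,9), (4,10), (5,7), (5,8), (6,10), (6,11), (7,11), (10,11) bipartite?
No (odd cycle of length 3: 11 -> 1 -> 7 -> 11)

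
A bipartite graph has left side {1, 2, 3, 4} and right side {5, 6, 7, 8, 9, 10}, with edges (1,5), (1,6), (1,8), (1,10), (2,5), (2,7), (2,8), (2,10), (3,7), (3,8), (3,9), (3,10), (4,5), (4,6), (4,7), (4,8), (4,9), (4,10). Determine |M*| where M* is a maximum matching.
4 (matching: (1,10), (2,8), (3,9), (4,7); upper bound min(|L|,|R|) = min(4,6) = 4)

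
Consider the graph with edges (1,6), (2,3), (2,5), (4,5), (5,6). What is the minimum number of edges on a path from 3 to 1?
4 (path: 3 -> 2 -> 5 -> 6 -> 1, 4 edges)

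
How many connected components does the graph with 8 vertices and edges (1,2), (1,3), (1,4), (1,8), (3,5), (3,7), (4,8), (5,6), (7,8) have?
1 (components: {1, 2, 3, 4, 5, 6, 7, 8})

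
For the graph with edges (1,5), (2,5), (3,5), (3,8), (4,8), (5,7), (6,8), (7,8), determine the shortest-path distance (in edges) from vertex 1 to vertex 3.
2 (path: 1 -> 5 -> 3, 2 edges)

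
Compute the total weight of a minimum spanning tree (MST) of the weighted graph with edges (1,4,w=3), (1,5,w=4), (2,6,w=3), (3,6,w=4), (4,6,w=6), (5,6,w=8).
20 (MST edges: (1,4,w=3), (1,5,w=4), (2,6,w=3), (3,6,w=4), (4,6,w=6); sum of weights 3 + 4 + 3 + 4 + 6 = 20)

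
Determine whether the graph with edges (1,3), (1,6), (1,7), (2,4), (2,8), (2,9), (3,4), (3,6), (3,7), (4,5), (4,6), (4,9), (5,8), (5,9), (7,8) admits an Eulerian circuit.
No (8 vertices have odd degree: {1, 2, 4, 5, 6, 7, 8, 9}; Eulerian circuit requires 0)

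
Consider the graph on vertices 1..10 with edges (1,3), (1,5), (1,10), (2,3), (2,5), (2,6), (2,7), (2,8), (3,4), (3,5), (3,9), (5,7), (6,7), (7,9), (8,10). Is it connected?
Yes (BFS from 1 visits [1, 3, 5, 10, 2, 4, 9, 7, 8, 6] — all 10 vertices reached)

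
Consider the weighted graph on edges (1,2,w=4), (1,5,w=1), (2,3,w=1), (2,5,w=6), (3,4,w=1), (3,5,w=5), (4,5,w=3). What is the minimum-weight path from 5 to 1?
1 (path: 5 -> 1; weights 1 = 1)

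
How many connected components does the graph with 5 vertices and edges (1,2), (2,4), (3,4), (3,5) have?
1 (components: {1, 2, 3, 4, 5})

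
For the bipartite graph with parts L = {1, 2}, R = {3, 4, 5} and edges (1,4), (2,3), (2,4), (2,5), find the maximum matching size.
2 (matching: (1,4), (2,5); upper bound min(|L|,|R|) = min(2,3) = 2)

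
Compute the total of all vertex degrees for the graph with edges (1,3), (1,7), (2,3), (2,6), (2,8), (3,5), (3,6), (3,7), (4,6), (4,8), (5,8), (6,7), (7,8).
26 (handshake: sum of degrees = 2|E| = 2 x 13 = 26)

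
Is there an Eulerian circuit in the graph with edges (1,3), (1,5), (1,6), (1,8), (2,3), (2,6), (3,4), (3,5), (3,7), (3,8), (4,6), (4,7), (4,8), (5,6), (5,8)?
Yes (the graph is connected and all 8 vertices have even degree)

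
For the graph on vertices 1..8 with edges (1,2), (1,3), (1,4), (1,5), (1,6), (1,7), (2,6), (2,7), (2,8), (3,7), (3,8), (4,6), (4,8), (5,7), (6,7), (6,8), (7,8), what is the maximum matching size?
4 (matching: (1,2), (3,8), (4,6), (5,7); upper bound floor(n/2) = floor(8/2) = 4)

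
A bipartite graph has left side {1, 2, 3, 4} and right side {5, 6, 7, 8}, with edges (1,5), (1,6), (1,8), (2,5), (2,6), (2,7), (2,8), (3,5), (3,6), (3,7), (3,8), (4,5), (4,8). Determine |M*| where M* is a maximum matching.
4 (matching: (1,8), (2,7), (3,6), (4,5); upper bound min(|L|,|R|) = min(4,4) = 4)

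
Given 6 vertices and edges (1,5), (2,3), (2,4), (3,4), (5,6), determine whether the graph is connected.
No, it has 2 components: {1, 5, 6}, {2, 3, 4}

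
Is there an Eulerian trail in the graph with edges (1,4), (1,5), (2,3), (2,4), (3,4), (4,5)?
Yes — and in fact it has an Eulerian circuit (the graph is connected and all 5 vertices have even degree)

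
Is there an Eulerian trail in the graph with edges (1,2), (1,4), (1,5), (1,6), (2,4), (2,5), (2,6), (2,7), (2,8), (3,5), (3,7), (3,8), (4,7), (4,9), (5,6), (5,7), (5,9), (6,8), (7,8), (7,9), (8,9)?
Yes (the graph is connected and exactly 2 vertices have odd degree: {3, 8}; any Eulerian path must start and end at those)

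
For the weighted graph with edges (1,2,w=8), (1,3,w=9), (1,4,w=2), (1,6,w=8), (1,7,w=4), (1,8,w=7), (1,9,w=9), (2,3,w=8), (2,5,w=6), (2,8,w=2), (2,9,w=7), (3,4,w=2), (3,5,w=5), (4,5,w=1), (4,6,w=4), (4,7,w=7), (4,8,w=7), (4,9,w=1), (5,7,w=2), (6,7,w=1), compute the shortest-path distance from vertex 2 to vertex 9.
7 (path: 2 -> 9; weights 7 = 7)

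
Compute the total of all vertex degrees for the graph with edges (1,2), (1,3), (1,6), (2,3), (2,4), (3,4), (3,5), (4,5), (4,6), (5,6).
20 (handshake: sum of degrees = 2|E| = 2 x 10 = 20)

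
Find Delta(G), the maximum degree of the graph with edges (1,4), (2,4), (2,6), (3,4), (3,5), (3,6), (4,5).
4 (attained at vertex 4)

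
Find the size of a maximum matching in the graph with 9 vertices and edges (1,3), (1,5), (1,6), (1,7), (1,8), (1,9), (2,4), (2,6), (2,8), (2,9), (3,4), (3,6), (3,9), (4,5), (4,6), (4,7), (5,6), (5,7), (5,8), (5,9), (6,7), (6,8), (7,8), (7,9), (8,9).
4 (matching: (1,6), (2,4), (5,8), (7,9); upper bound floor(n/2) = floor(9/2) = 4)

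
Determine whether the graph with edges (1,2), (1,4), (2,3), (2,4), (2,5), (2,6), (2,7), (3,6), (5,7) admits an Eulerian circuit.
Yes (the graph is connected and all 7 vertices have even degree)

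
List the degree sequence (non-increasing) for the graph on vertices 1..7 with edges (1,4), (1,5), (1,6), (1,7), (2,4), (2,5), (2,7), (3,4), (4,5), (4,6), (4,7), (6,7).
[6, 4, 4, 3, 3, 3, 1] (degrees: deg(1)=4, deg(2)=3, deg(3)=1, deg(4)=6, deg(5)=3, deg(6)=3, deg(7)=4)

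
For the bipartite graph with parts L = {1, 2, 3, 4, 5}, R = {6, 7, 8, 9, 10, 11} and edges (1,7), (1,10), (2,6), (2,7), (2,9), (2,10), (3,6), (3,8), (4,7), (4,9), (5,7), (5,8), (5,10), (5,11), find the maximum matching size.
5 (matching: (1,10), (2,9), (3,8), (4,7), (5,11); upper bound min(|L|,|R|) = min(5,6) = 5)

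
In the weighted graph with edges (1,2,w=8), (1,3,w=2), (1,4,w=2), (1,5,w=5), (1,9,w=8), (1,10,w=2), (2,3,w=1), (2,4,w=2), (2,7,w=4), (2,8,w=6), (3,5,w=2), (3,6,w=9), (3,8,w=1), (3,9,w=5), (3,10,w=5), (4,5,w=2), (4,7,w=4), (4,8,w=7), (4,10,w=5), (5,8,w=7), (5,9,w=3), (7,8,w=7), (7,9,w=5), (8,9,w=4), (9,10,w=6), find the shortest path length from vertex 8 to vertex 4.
4 (path: 8 -> 3 -> 2 -> 4; weights 1 + 1 + 2 = 4)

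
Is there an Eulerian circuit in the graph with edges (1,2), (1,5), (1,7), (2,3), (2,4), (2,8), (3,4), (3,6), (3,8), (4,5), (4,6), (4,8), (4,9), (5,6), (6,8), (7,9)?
No (2 vertices have odd degree: {1, 5}; Eulerian circuit requires 0)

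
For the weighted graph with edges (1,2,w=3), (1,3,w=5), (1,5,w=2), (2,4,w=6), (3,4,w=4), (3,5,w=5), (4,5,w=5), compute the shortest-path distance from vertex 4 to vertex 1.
7 (path: 4 -> 5 -> 1; weights 5 + 2 = 7)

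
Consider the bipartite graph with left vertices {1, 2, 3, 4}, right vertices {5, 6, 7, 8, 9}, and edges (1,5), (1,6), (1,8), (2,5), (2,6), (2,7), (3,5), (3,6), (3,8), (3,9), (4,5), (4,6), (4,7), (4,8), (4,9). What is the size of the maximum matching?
4 (matching: (1,8), (2,7), (3,9), (4,6); upper bound min(|L|,|R|) = min(4,5) = 4)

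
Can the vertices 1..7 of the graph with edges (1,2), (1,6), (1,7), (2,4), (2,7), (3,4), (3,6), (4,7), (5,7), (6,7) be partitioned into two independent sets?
No (odd cycle of length 3: 2 -> 1 -> 7 -> 2)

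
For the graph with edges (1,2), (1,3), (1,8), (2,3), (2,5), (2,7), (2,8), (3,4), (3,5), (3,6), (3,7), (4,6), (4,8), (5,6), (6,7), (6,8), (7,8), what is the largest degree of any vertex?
6 (attained at vertex 3)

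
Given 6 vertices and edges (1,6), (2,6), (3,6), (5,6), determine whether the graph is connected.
No, it has 2 components: {1, 2, 3, 5, 6}, {4}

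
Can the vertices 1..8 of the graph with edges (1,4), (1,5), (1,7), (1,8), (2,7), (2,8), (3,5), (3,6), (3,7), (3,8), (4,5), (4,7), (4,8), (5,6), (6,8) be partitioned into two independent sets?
No (odd cycle of length 3: 8 -> 1 -> 4 -> 8)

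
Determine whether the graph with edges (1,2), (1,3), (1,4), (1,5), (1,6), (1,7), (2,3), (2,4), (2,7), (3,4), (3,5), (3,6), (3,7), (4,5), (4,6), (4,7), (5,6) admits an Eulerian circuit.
Yes (the graph is connected and all 7 vertices have even degree)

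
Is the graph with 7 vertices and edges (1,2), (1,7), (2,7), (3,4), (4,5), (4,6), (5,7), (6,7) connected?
Yes (BFS from 1 visits [1, 2, 7, 5, 6, 4, 3] — all 7 vertices reached)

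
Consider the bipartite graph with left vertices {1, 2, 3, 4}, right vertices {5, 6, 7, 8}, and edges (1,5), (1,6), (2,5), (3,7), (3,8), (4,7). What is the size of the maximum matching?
4 (matching: (1,6), (2,5), (3,8), (4,7); upper bound min(|L|,|R|) = min(4,4) = 4)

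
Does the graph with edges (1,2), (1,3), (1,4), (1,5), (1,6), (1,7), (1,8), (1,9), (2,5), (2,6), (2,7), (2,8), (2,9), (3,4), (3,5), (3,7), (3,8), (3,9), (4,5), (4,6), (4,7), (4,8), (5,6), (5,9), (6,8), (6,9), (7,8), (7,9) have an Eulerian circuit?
Yes (the graph is connected and all 9 vertices have even degree)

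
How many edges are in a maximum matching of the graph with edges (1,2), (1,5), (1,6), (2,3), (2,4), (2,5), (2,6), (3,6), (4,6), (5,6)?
3 (matching: (1,5), (2,4), (3,6); upper bound floor(n/2) = floor(6/2) = 3)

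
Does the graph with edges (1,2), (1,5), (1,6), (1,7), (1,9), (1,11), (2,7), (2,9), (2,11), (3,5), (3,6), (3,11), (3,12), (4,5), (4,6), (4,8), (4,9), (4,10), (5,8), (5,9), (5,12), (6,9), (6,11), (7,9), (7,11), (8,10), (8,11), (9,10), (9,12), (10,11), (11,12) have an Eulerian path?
Yes (the graph is connected and exactly 2 vertices have odd degree: {4, 6}; any Eulerian path must start and end at those)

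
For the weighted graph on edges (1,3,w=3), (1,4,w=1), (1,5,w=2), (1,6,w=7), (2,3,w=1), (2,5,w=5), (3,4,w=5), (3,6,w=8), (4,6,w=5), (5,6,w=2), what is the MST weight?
9 (MST edges: (1,3,w=3), (1,4,w=1), (1,5,w=2), (2,3,w=1), (5,6,w=2); sum of weights 3 + 1 + 2 + 1 + 2 = 9)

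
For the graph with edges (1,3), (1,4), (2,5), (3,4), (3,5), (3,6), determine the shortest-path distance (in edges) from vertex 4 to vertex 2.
3 (path: 4 -> 3 -> 5 -> 2, 3 edges)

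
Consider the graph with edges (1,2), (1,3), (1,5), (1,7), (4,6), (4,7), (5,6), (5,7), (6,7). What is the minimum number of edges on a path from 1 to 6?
2 (path: 1 -> 7 -> 6, 2 edges)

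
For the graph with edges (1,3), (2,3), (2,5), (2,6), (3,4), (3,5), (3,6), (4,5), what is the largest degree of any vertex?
5 (attained at vertex 3)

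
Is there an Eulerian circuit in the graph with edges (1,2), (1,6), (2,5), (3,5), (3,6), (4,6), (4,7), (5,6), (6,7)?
No (2 vertices have odd degree: {5, 6}; Eulerian circuit requires 0)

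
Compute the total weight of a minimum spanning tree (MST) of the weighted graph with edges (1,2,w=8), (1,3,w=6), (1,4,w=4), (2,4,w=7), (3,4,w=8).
17 (MST edges: (1,3,w=6), (1,4,w=4), (2,4,w=7); sum of weights 6 + 4 + 7 = 17)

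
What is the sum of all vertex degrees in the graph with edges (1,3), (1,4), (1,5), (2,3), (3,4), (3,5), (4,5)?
14 (handshake: sum of degrees = 2|E| = 2 x 7 = 14)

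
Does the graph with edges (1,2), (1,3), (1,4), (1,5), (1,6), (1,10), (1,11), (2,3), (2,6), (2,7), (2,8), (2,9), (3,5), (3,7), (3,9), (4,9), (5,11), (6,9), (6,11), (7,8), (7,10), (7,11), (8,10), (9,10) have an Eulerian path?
No (6 vertices have odd degree: {1, 3, 5, 7, 8, 9}; Eulerian path requires 0 or 2)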